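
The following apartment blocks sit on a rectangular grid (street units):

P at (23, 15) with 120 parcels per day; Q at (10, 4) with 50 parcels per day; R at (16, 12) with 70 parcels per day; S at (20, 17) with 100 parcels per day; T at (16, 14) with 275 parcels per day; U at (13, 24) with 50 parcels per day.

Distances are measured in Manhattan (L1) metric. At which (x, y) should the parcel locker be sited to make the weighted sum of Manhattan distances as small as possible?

Manhattan distance separates: Σwᵢ(|x−xᵢ|+|y−yᵢ|) = Σwᵢ|x−xᵢ| + Σwᵢ|y−yᵢ|, so x and y are optimised independently as 1-D weighted medians.
Total weight W = 665; half = 332.5.
x-coordinate, sorted with cumulative weight:
  x=10 (Q, w=50) cum 50
  x=13 (U, w=50) cum 100
  x=16 (R, w=70) cum 170
  x=16 (T, w=275) cum 445  ← median
  x=20 (S, w=100) cum 545
  x=23 (P, w=120) cum 665
⇒ x* = 16
y-coordinate, sorted with cumulative weight:
  y=4 (Q, w=50) cum 50
  y=12 (R, w=70) cum 120
  y=14 (T, w=275) cum 395  ← median
  y=15 (P, w=120) cum 515
  y=17 (S, w=100) cum 615
  y=24 (U, w=50) cum 665
⇒ y* = 14

(16, 14)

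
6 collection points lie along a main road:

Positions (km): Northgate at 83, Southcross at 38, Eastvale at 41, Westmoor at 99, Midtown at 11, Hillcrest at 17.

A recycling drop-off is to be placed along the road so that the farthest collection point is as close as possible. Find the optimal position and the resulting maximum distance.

The 1-center on a line is the midpoint of the two extreme points: leftmost at 11, rightmost at 99.
Optimal location = (11 + 99)/2 = 55; maximum distance = (99 − 11)/2 = 44.

location 55, max distance 44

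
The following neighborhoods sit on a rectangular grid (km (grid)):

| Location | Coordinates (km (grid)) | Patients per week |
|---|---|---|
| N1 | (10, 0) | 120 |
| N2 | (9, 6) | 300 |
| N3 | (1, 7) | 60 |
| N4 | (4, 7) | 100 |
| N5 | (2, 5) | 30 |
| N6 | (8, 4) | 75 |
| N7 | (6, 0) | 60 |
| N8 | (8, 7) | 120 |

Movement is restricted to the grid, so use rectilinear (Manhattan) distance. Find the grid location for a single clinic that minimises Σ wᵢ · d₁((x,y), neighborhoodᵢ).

(8, 6)

Manhattan distance separates: Σwᵢ(|x−xᵢ|+|y−yᵢ|) = Σwᵢ|x−xᵢ| + Σwᵢ|y−yᵢ|, so x and y are optimised independently as 1-D weighted medians.
Total weight W = 865; half = 432.5.
x-coordinate, sorted with cumulative weight:
  x=1 (N3, w=60) cum 60
  x=2 (N5, w=30) cum 90
  x=4 (N4, w=100) cum 190
  x=6 (N7, w=60) cum 250
  x=8 (N6, w=75) cum 325
  x=8 (N8, w=120) cum 445  ← median
  x=9 (N2, w=300) cum 745
  x=10 (N1, w=120) cum 865
⇒ x* = 8
y-coordinate, sorted with cumulative weight:
  y=0 (N1, w=120) cum 120
  y=0 (N7, w=60) cum 180
  y=4 (N6, w=75) cum 255
  y=5 (N5, w=30) cum 285
  y=6 (N2, w=300) cum 585  ← median
  y=7 (N3, w=60) cum 645
  y=7 (N4, w=100) cum 745
  y=7 (N8, w=120) cum 865
⇒ y* = 6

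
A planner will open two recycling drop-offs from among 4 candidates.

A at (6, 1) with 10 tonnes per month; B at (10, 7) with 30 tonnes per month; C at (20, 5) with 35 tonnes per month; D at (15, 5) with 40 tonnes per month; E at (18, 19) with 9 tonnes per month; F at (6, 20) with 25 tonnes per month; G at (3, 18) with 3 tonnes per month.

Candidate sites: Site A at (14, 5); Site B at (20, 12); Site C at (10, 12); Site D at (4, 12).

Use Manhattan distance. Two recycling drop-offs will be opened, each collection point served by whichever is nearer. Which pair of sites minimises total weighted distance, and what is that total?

Evaluate every pair (each demand assigned to the nearer of the two):
  {Site A, Site D}: total = 983
  {Site A, Site C}: total = 994
  {Site A, Site B}: total = 1250
  {Site B, Site C}: total = 1445
  {Site B, Site D}: total = 1537
  {Site C, Site D}: total = 1761
Best pair: {Site A, Site D} with total 983.

{Site A, Site D}, total 983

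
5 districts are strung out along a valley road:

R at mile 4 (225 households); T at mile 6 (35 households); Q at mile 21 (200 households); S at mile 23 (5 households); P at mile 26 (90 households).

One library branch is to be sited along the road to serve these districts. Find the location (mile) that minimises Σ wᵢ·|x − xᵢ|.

For a sum of weighted absolute distances on a line, the optimum is the weighted median (not the mean). Total weight W = 555; half-weight = 277.5.
Sort by position and accumulate weight:
  mile 4 (R, w=225) → cum 225
  mile 6 (T, w=35) → cum 260
  mile 21 (Q, w=200) → cum 460  ≥ 277.5 → median here
  mile 23 (S, w=5) → cum 465
  mile 26 (P, w=90) → cum 555
Optimal location: mile 21.

x = 21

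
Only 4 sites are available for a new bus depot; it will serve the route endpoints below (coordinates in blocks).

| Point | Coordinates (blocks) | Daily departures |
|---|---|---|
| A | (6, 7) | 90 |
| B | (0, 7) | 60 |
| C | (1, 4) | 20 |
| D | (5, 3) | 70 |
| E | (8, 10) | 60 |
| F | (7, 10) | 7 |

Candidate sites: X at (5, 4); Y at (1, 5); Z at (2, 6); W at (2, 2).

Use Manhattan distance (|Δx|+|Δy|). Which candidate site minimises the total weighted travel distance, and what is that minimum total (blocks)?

Total weighted distance at each candidate:
  X (5, 4): total = 1586
  Y (1, 5): total = 2047
  Z (2, 6): total = 1773
  W (2, 2): total = 2501
Minimum is at X with total 1586 blocks.

X, total 1586 blocks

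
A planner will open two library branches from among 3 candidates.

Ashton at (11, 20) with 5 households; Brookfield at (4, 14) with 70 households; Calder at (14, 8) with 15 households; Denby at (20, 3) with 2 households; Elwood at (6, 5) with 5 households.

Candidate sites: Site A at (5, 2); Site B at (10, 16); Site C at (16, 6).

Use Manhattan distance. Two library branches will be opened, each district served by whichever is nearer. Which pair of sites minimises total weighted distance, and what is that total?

{Site B, Site C}, total 714

Evaluate every pair (each demand assigned to the nearer of the two):
  {Site B, Site C}: total = 714
  {Site A, Site B}: total = 817
  {Site A, Site C}: total = 1099
Best pair: {Site B, Site C} with total 714.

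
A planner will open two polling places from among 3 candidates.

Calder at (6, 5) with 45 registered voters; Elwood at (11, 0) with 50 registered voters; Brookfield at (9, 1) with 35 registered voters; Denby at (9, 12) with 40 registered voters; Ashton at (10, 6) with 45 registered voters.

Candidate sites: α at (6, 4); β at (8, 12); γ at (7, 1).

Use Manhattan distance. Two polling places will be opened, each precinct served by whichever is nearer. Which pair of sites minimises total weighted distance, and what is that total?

{β, γ}, total 945

Evaluate every pair (each demand assigned to the nearer of the two):
  {β, γ}: total = 945
  {α, β}: total = 1015
  {α, γ}: total = 1075
Best pair: {β, γ} with total 945.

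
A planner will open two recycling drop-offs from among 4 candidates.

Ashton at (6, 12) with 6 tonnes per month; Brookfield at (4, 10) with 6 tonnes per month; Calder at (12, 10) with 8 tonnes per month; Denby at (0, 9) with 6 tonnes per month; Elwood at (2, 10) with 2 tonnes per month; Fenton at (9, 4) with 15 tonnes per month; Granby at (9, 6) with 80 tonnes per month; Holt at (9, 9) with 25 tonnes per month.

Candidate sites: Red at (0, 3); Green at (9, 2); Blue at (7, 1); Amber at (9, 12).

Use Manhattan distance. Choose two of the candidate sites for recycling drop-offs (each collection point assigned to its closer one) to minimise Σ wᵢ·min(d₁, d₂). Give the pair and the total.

{Green, Amber}, total 615

Evaluate every pair (each demand assigned to the nearer of the two):
  {Green, Amber}: total = 615
  {Red, Green}: total = 811
  {Blue, Amber}: total = 820
  {Red, Amber}: total = 829
  {Green, Blue}: total = 875
  {Red, Blue}: total = 1189
Best pair: {Green, Amber} with total 615.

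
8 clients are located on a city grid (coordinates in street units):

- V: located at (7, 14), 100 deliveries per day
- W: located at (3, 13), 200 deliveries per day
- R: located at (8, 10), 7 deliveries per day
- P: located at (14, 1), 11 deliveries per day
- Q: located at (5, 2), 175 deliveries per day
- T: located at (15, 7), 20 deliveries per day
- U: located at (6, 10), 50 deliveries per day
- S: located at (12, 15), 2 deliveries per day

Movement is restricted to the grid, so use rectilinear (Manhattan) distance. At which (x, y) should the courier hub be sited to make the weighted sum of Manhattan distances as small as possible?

(5, 13)

Manhattan distance separates: Σwᵢ(|x−xᵢ|+|y−yᵢ|) = Σwᵢ|x−xᵢ| + Σwᵢ|y−yᵢ|, so x and y are optimised independently as 1-D weighted medians.
Total weight W = 565; half = 282.5.
x-coordinate, sorted with cumulative weight:
  x=3 (W, w=200) cum 200
  x=5 (Q, w=175) cum 375  ← median
  x=6 (U, w=50) cum 425
  x=7 (V, w=100) cum 525
  x=8 (R, w=7) cum 532
  x=12 (S, w=2) cum 534
  x=14 (P, w=11) cum 545
  x=15 (T, w=20) cum 565
⇒ x* = 5
y-coordinate, sorted with cumulative weight:
  y=1 (P, w=11) cum 11
  y=2 (Q, w=175) cum 186
  y=7 (T, w=20) cum 206
  y=10 (R, w=7) cum 213
  y=10 (U, w=50) cum 263
  y=13 (W, w=200) cum 463  ← median
  y=14 (V, w=100) cum 563
  y=15 (S, w=2) cum 565
⇒ y* = 13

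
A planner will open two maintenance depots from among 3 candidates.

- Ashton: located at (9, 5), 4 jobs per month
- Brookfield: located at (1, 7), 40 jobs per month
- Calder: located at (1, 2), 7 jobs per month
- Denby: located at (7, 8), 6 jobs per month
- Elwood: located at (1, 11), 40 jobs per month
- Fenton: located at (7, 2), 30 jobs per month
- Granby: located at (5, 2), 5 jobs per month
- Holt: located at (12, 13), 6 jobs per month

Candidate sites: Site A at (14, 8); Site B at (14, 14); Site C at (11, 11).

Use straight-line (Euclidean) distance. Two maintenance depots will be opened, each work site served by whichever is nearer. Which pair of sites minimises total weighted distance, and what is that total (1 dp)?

{Site A, Site C}, total 1322.4

Evaluate every pair (each demand assigned to the nearer of the two):
  {Site A, Site C}: total = 1322.4
  {Site B, Site C}: total = 1343.3
  {Site A, Site B}: total = 1564.8
Best pair: {Site A, Site C} with total 1322.4.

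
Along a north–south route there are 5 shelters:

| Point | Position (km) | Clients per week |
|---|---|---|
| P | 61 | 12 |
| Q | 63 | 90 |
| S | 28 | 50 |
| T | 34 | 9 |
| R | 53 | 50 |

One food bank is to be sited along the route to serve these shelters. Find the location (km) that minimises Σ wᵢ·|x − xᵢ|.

For a sum of weighted absolute distances on a line, the optimum is the weighted median (not the mean). Total weight W = 211; half-weight = 105.5.
Sort by position and accumulate weight:
  km 28 (S, w=50) → cum 50
  km 34 (T, w=9) → cum 59
  km 53 (R, w=50) → cum 109  ≥ 105.5 → median here
  km 61 (P, w=12) → cum 121
  km 63 (Q, w=90) → cum 211
Optimal location: km 53.

x = 53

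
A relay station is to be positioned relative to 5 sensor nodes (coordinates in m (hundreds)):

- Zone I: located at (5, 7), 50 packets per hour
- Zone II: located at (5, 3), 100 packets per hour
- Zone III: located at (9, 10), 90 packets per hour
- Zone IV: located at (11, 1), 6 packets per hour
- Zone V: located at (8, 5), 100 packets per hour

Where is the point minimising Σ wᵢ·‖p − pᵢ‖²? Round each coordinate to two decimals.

The minimiser of Σwᵢ‖p−pᵢ‖² is the weighted centroid p* = (Σwᵢpᵢ)/(Σwᵢ).
Σwᵢ = 346.
Σwᵢxᵢ = 50·5 + 100·5 + 90·9 + 6·11 + 100·8 = 2426.
Σwᵢyᵢ = 50·7 + 100·3 + 90·10 + 6·1 + 100·5 = 2056.
x* = 2426/346 = 7.01, y* = 2056/346 = 5.94.

(7.01, 5.94)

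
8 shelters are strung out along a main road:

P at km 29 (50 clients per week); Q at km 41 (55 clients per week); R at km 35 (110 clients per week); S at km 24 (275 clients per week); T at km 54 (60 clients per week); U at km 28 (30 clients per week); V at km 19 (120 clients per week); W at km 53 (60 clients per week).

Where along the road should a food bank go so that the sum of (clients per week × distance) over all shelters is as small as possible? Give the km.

For a sum of weighted absolute distances on a line, the optimum is the weighted median (not the mean). Total weight W = 760; half-weight = 380.
Sort by position and accumulate weight:
  km 19 (V, w=120) → cum 120
  km 24 (S, w=275) → cum 395  ≥ 380 → median here
  km 28 (U, w=30) → cum 425
  km 29 (P, w=50) → cum 475
  km 35 (R, w=110) → cum 585
  km 41 (Q, w=55) → cum 640
  km 53 (W, w=60) → cum 700
  km 54 (T, w=60) → cum 760
Optimal location: km 24.

x = 24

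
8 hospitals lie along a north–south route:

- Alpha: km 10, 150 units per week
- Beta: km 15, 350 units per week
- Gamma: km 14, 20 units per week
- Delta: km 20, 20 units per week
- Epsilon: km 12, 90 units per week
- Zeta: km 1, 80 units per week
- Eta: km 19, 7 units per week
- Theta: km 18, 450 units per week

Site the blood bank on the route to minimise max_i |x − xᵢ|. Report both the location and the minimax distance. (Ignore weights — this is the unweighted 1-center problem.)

The 1-center on a line is the midpoint of the two extreme points: leftmost at 1, rightmost at 20.
Optimal location = (1 + 20)/2 = 10.5; maximum distance = (20 − 1)/2 = 9.5.

location 10.5, max distance 9.5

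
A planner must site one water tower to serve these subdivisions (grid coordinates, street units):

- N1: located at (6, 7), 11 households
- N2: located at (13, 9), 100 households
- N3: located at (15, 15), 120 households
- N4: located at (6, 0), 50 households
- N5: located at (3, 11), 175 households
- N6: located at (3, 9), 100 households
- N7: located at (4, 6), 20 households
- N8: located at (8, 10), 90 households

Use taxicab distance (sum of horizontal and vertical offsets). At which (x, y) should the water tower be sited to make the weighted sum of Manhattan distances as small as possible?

Manhattan distance separates: Σwᵢ(|x−xᵢ|+|y−yᵢ|) = Σwᵢ|x−xᵢ| + Σwᵢ|y−yᵢ|, so x and y are optimised independently as 1-D weighted medians.
Total weight W = 666; half = 333.
x-coordinate, sorted with cumulative weight:
  x=3 (N5, w=175) cum 175
  x=3 (N6, w=100) cum 275
  x=4 (N7, w=20) cum 295
  x=6 (N1, w=11) cum 306
  x=6 (N4, w=50) cum 356  ← median
  x=8 (N8, w=90) cum 446
  x=13 (N2, w=100) cum 546
  x=15 (N3, w=120) cum 666
⇒ x* = 6
y-coordinate, sorted with cumulative weight:
  y=0 (N4, w=50) cum 50
  y=6 (N7, w=20) cum 70
  y=7 (N1, w=11) cum 81
  y=9 (N2, w=100) cum 181
  y=9 (N6, w=100) cum 281
  y=10 (N8, w=90) cum 371  ← median
  y=11 (N5, w=175) cum 546
  y=15 (N3, w=120) cum 666
⇒ y* = 10

(6, 10)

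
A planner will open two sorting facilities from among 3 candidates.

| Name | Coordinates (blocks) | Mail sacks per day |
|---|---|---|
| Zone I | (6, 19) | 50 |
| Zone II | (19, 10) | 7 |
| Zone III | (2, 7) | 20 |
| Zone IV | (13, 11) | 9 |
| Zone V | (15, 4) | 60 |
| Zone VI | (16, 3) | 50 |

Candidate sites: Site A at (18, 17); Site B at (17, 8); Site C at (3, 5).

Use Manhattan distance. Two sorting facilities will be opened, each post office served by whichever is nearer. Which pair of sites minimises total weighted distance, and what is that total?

Evaluate every pair (each demand assigned to the nearer of the two):
  {Site B, Site C}: total = 1661
  {Site A, Site B}: total = 1771
  {Site A, Site C}: total = 2445
Best pair: {Site B, Site C} with total 1661.

{Site B, Site C}, total 1661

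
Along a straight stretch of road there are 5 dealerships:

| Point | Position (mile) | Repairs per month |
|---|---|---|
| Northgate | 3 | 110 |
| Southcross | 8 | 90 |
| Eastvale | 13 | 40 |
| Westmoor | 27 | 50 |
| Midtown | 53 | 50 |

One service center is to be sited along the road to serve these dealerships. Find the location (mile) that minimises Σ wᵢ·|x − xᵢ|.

x = 8

For a sum of weighted absolute distances on a line, the optimum is the weighted median (not the mean). Total weight W = 340; half-weight = 170.
Sort by position and accumulate weight:
  mile 3 (Northgate, w=110) → cum 110
  mile 8 (Southcross, w=90) → cum 200  ≥ 170 → median here
  mile 13 (Eastvale, w=40) → cum 240
  mile 27 (Westmoor, w=50) → cum 290
  mile 53 (Midtown, w=50) → cum 340
Optimal location: mile 8.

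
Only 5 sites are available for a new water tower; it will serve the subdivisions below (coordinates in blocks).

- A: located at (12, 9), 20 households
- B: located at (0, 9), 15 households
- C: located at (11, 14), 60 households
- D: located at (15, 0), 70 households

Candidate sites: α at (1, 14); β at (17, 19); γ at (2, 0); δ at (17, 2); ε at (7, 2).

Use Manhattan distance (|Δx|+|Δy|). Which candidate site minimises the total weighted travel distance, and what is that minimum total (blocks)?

δ, total 1960 blocks

Total weighted distance at each candidate:
  α (1, 14): total = 2970
  β (17, 19): total = 2835
  γ (2, 0): total = 2835
  δ (17, 2): total = 1960
  ε (7, 2): total = 2110
Minimum is at δ with total 1960 blocks.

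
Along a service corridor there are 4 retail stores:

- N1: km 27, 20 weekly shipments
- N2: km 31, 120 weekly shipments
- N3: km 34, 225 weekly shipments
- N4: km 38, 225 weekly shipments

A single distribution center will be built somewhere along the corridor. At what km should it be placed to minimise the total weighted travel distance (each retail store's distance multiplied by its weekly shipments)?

x = 34

For a sum of weighted absolute distances on a line, the optimum is the weighted median (not the mean). Total weight W = 590; half-weight = 295.
Sort by position and accumulate weight:
  km 27 (N1, w=20) → cum 20
  km 31 (N2, w=120) → cum 140
  km 34 (N3, w=225) → cum 365  ≥ 295 → median here
  km 38 (N4, w=225) → cum 590
Optimal location: km 34.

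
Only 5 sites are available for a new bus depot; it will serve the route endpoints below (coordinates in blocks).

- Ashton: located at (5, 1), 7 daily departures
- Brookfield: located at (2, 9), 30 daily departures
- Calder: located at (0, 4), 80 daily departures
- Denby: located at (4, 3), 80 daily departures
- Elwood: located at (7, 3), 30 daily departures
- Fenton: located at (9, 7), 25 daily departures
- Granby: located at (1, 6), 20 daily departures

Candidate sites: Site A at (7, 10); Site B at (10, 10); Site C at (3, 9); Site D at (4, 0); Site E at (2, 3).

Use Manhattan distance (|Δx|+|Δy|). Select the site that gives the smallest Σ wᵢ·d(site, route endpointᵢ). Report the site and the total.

Site E, total 1120 blocks

Total weighted distance at each candidate:
  Site A (7, 10): total = 2632
  Site B (10, 10): total = 3348
  Site C (3, 9): total = 1900
  Site D (4, 0): total = 1884
  Site E (2, 3): total = 1120
Minimum is at Site E with total 1120 blocks.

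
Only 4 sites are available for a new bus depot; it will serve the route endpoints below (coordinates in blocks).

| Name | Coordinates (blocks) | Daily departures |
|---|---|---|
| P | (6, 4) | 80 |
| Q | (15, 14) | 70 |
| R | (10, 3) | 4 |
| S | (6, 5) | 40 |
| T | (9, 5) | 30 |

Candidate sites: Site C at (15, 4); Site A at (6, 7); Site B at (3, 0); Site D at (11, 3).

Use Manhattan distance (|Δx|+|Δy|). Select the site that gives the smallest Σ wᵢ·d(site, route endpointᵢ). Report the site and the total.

Site A, total 1622 blocks

Total weighted distance at each candidate:
  Site C (15, 4): total = 2054
  Site A (6, 7): total = 1622
  Site B (3, 0): total = 3070
  Site D (11, 3): total = 1934
Minimum is at Site A with total 1622 blocks.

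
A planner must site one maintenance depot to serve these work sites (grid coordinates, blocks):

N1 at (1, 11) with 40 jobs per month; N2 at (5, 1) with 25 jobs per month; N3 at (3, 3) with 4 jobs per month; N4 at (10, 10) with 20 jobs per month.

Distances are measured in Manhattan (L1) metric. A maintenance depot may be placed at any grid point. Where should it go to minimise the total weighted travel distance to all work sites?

(5, 10)

Manhattan distance separates: Σwᵢ(|x−xᵢ|+|y−yᵢ|) = Σwᵢ|x−xᵢ| + Σwᵢ|y−yᵢ|, so x and y are optimised independently as 1-D weighted medians.
Total weight W = 89; half = 44.5.
x-coordinate, sorted with cumulative weight:
  x=1 (N1, w=40) cum 40
  x=3 (N3, w=4) cum 44
  x=5 (N2, w=25) cum 69  ← median
  x=10 (N4, w=20) cum 89
⇒ x* = 5
y-coordinate, sorted with cumulative weight:
  y=1 (N2, w=25) cum 25
  y=3 (N3, w=4) cum 29
  y=10 (N4, w=20) cum 49  ← median
  y=11 (N1, w=40) cum 89
⇒ y* = 10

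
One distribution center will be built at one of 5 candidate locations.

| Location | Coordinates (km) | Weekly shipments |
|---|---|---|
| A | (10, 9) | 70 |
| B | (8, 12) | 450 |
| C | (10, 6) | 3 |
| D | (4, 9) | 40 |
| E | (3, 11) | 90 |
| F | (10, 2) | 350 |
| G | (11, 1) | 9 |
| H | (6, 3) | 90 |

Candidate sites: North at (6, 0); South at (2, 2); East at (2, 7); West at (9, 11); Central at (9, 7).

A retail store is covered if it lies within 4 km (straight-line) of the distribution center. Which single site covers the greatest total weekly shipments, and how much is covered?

Coverage radius r = 4 km; a point is covered iff (Δx)²+(Δy)² ≤ 4² = 16.
  North (6, 0): covers {H} → 90
  South (2, 2): covers {none} → 0
  East (2, 7): covers {D} → 40
  West (9, 11): covers {A, B} → 520
  Central (9, 7): covers {A, C} → 73
Maximum coverage at West: 520 weekly shipments.

West, covering 520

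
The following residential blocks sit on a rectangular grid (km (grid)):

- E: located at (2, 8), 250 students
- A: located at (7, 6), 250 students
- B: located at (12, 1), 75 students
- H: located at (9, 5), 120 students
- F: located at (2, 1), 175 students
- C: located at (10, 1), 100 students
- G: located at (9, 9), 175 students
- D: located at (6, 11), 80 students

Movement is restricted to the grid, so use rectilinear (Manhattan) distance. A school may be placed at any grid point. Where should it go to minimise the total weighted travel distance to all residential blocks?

(7, 6)

Manhattan distance separates: Σwᵢ(|x−xᵢ|+|y−yᵢ|) = Σwᵢ|x−xᵢ| + Σwᵢ|y−yᵢ|, so x and y are optimised independently as 1-D weighted medians.
Total weight W = 1225; half = 612.5.
x-coordinate, sorted with cumulative weight:
  x=2 (E, w=250) cum 250
  x=2 (F, w=175) cum 425
  x=6 (D, w=80) cum 505
  x=7 (A, w=250) cum 755  ← median
  x=9 (H, w=120) cum 875
  x=9 (G, w=175) cum 1050
  x=10 (C, w=100) cum 1150
  x=12 (B, w=75) cum 1225
⇒ x* = 7
y-coordinate, sorted with cumulative weight:
  y=1 (B, w=75) cum 75
  y=1 (F, w=175) cum 250
  y=1 (C, w=100) cum 350
  y=5 (H, w=120) cum 470
  y=6 (A, w=250) cum 720  ← median
  y=8 (E, w=250) cum 970
  y=9 (G, w=175) cum 1145
  y=11 (D, w=80) cum 1225
⇒ y* = 6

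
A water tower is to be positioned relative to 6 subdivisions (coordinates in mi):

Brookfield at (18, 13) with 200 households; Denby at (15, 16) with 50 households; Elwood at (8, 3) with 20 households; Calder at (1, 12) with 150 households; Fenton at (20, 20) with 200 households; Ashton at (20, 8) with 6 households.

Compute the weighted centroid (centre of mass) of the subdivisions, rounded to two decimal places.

(14.03, 14.87)

The minimiser of Σwᵢ‖p−pᵢ‖² is the weighted centroid p* = (Σwᵢpᵢ)/(Σwᵢ).
Σwᵢ = 626.
Σwᵢxᵢ = 200·18 + 50·15 + 20·8 + 150·1 + 200·20 + 6·20 = 8780.
Σwᵢyᵢ = 200·13 + 50·16 + 20·3 + 150·12 + 200·20 + 6·8 = 9308.
x* = 8780/626 = 14.03, y* = 9308/626 = 14.87.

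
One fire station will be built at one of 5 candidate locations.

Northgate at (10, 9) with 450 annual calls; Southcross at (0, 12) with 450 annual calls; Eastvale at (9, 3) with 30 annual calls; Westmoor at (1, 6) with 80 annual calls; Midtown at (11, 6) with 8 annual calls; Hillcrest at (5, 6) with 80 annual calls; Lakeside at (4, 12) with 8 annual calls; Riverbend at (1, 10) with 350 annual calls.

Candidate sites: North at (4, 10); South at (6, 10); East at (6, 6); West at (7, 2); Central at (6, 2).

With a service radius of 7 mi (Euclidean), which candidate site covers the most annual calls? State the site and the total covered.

South, covering 1426

Coverage radius r = 7 mi; a point is covered iff (Δx)²+(Δy)² ≤ 7² = 49.
  North (4, 10): covers {Northgate, Southcross, Westmoor, Hillcrest, Lakeside, Riverbend} → 1418
  South (6, 10): covers {Northgate, Southcross, Westmoor, Midtown, Hillcrest, Lakeside, Riverbend} → 1426
  East (6, 6): covers {Northgate, Eastvale, Westmoor, Midtown, Hillcrest, Lakeside, Riverbend} → 1006
  West (7, 2): covers {Eastvale, Midtown, Hillcrest} → 118
  Central (6, 2): covers {Eastvale, Westmoor, Midtown, Hillcrest} → 198
Maximum coverage at South: 1426 annual calls.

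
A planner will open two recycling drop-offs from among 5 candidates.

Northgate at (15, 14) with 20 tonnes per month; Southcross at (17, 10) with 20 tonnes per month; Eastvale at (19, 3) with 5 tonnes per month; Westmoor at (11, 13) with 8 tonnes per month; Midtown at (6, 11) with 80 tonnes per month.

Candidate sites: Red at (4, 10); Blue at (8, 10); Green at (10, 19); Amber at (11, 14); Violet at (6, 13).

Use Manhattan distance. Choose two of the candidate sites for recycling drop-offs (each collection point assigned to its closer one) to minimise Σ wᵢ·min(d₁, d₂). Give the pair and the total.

{Amber, Violet}, total 543

Evaluate every pair (each demand assigned to the nearer of the two):
  {Amber, Violet}: total = 543
  {Blue, Amber}: total = 598
  {Red, Amber}: total = 623
  {Blue, Violet}: total = 670
  {Blue, Green}: total = 758
  {Red, Violet}: total = 770
  {Red, Blue}: total = 778
  {Green, Violet}: total = 795
  {Red, Green}: total = 866
  {Green, Amber}: total = 1023
Best pair: {Amber, Violet} with total 543.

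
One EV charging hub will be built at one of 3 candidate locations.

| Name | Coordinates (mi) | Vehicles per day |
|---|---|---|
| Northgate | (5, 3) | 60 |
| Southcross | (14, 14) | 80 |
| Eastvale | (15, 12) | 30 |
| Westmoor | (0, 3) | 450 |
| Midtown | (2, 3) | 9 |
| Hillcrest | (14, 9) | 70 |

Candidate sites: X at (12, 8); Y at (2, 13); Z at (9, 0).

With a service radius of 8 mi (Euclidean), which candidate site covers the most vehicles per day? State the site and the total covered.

Coverage radius r = 8 mi; a point is covered iff (Δx)²+(Δy)² ≤ 8² = 64.
  X (12, 8): covers {Southcross, Eastvale, Hillcrest} → 180
  Y (2, 13): covers {none} → 0
  Z (9, 0): covers {Northgate, Midtown} → 69
Maximum coverage at X: 180 vehicles per day.

X, covering 180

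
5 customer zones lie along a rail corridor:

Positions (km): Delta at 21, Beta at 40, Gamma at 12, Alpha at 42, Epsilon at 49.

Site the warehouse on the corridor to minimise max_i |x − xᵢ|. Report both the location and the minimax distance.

The 1-center on a line is the midpoint of the two extreme points: leftmost at 12, rightmost at 49.
Optimal location = (12 + 49)/2 = 30.5; maximum distance = (49 − 12)/2 = 18.5.

location 30.5, max distance 18.5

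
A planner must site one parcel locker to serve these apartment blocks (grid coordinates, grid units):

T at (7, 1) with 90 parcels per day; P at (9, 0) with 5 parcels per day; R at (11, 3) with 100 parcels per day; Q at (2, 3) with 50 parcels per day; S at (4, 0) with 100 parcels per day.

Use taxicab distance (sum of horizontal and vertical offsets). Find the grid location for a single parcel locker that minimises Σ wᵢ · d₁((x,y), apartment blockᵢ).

Manhattan distance separates: Σwᵢ(|x−xᵢ|+|y−yᵢ|) = Σwᵢ|x−xᵢ| + Σwᵢ|y−yᵢ|, so x and y are optimised independently as 1-D weighted medians.
Total weight W = 345; half = 172.5.
x-coordinate, sorted with cumulative weight:
  x=2 (Q, w=50) cum 50
  x=4 (S, w=100) cum 150
  x=7 (T, w=90) cum 240  ← median
  x=9 (P, w=5) cum 245
  x=11 (R, w=100) cum 345
⇒ x* = 7
y-coordinate, sorted with cumulative weight:
  y=0 (P, w=5) cum 5
  y=0 (S, w=100) cum 105
  y=1 (T, w=90) cum 195  ← median
  y=3 (R, w=100) cum 295
  y=3 (Q, w=50) cum 345
⇒ y* = 1

(7, 1)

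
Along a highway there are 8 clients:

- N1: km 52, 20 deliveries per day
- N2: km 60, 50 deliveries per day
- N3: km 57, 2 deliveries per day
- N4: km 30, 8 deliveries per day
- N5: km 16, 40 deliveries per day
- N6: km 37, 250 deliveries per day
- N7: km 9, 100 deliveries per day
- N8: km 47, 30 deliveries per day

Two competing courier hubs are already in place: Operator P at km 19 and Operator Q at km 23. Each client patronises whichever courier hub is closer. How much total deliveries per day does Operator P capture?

The indifferent point is the midpoint (19+23)/2 = 21; clients left of it (closer to Operator P at 19) go to Operator P, those right go to Operator Q.
  N7 at 9 (w=100) → Operator P
  N5 at 16 (w=40) → Operator P
  N4 at 30 (w=8) → Operator Q
  N6 at 37 (w=250) → Operator Q
  N8 at 47 (w=30) → Operator Q
  N1 at 52 (w=20) → Operator Q
  N3 at 57 (w=2) → Operator Q
  N2 at 60 (w=50) → Operator Q
Operator P captures 140; Operator Q captures 360.

140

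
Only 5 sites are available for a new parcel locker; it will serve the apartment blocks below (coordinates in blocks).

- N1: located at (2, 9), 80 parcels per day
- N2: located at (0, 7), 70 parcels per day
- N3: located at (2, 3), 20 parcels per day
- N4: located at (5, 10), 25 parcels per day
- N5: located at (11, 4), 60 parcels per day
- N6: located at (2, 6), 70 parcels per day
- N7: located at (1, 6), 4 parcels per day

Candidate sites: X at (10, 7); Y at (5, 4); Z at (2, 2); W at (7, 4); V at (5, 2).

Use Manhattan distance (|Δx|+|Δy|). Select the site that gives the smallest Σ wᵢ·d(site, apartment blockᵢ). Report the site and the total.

Total weighted distance at each candidate:
  X (10, 7): total = 2850
  Y (5, 4): total = 2164
  Z (2, 2): total = 2305
  W (7, 4): total = 2582
  V (5, 2): total = 2782
Minimum is at Y with total 2164 blocks.

Y, total 2164 blocks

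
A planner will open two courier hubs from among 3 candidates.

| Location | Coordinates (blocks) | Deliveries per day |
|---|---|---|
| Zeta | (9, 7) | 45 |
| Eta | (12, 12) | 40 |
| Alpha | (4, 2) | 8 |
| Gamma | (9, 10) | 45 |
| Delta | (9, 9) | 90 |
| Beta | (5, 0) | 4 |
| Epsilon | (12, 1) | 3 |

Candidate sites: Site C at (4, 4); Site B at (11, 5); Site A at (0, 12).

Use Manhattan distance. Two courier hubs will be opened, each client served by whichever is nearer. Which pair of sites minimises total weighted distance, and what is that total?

Evaluate every pair (each demand assigned to the nearer of the two):
  {Site C, Site B}: total = 1406
  {Site B, Site A}: total = 1494
  {Site C, Site A}: total = 2304
Best pair: {Site C, Site B} with total 1406.

{Site C, Site B}, total 1406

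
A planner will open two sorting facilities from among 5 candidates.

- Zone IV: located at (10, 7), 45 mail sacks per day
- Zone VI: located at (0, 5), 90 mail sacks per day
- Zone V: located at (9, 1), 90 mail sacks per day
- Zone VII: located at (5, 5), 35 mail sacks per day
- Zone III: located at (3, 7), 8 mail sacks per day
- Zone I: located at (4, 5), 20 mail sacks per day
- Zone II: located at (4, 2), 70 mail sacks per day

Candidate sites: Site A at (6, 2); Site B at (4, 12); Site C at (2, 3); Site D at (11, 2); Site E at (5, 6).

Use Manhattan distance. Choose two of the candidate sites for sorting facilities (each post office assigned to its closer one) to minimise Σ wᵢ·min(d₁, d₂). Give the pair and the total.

{Site C, Site D}, total 1405

Evaluate every pair (each demand assigned to the nearer of the two):
  {Site C, Site D}: total = 1405
  {Site A, Site E}: total = 1409
  {Site A, Site C}: total = 1525
  {Site D, Site E}: total = 1529
  {Site C, Site E}: total = 1749
  {Site A, Site D}: total = 1794
  {Site A, Site B}: total = 2003
  {Site B, Site E}: total = 2069
  {Site B, Site C}: total = 2170
  {Site B, Site D}: total = 2488
Best pair: {Site C, Site D} with total 1405.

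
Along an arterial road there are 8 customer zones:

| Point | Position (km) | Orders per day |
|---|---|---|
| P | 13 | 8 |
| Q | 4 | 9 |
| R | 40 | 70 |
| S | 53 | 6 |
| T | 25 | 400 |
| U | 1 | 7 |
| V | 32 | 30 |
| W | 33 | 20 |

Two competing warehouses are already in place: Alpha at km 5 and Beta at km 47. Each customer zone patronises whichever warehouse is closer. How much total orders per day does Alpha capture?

424

The indifferent point is the midpoint (5+47)/2 = 26; customer zones left of it (closer to Alpha at 5) go to Alpha, those right go to Beta.
  U at 1 (w=7) → Alpha
  Q at 4 (w=9) → Alpha
  P at 13 (w=8) → Alpha
  T at 25 (w=400) → Alpha
  V at 32 (w=30) → Beta
  W at 33 (w=20) → Beta
  R at 40 (w=70) → Beta
  S at 53 (w=6) → Beta
Alpha captures 424; Beta captures 126.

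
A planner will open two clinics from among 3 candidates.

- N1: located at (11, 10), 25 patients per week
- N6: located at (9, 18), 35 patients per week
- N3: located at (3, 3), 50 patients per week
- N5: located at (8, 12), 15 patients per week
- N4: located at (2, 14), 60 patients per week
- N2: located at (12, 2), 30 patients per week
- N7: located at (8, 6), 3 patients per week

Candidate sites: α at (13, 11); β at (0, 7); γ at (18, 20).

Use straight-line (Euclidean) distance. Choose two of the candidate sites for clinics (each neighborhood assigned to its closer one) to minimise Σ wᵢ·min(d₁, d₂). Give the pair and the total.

{α, β}, total 1394.2

Evaluate every pair (each demand assigned to the nearer of the two):
  {α, β}: total = 1394.2
  {β, γ}: total = 1850.2
  {α, γ}: total = 2031.9
Best pair: {α, β} with total 1394.2.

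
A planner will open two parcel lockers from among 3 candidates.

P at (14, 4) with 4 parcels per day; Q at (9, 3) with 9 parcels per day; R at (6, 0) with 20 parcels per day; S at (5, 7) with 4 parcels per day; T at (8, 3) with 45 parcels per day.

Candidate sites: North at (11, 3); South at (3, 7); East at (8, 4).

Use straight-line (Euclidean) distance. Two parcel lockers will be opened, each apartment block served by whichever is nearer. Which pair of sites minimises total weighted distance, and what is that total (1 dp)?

{North, East}, total 176.8

Evaluate every pair (each demand assigned to the nearer of the two):
  {North, East}: total = 176.8
  {South, East}: total = 179.2
  {North, South}: total = 290.3
Best pair: {North, East} with total 176.8.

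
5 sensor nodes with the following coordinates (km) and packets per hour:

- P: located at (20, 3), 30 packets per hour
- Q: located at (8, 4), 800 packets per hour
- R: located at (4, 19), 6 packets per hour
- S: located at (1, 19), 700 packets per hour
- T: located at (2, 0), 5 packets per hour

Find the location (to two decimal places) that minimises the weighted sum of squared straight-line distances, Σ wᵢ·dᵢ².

The minimiser of Σwᵢ‖p−pᵢ‖² is the weighted centroid p* = (Σwᵢpᵢ)/(Σwᵢ).
Σwᵢ = 1541.
Σwᵢxᵢ = 30·20 + 800·8 + 6·4 + 700·1 + 5·2 = 7734.
Σwᵢyᵢ = 30·3 + 800·4 + 6·19 + 700·19 + 5·0 = 16704.
x* = 7734/1541 = 5.02, y* = 16704/1541 = 10.84.

(5.02, 10.84)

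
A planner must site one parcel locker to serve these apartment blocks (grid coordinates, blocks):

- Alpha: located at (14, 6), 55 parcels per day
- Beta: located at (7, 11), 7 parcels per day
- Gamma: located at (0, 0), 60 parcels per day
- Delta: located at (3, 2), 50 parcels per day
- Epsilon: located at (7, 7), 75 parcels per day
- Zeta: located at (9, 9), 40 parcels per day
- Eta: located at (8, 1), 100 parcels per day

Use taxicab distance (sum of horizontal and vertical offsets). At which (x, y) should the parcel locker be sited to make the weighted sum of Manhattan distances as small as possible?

(8, 2)

Manhattan distance separates: Σwᵢ(|x−xᵢ|+|y−yᵢ|) = Σwᵢ|x−xᵢ| + Σwᵢ|y−yᵢ|, so x and y are optimised independently as 1-D weighted medians.
Total weight W = 387; half = 193.5.
x-coordinate, sorted with cumulative weight:
  x=0 (Gamma, w=60) cum 60
  x=3 (Delta, w=50) cum 110
  x=7 (Beta, w=7) cum 117
  x=7 (Epsilon, w=75) cum 192
  x=8 (Eta, w=100) cum 292  ← median
  x=9 (Zeta, w=40) cum 332
  x=14 (Alpha, w=55) cum 387
⇒ x* = 8
y-coordinate, sorted with cumulative weight:
  y=0 (Gamma, w=60) cum 60
  y=1 (Eta, w=100) cum 160
  y=2 (Delta, w=50) cum 210  ← median
  y=6 (Alpha, w=55) cum 265
  y=7 (Epsilon, w=75) cum 340
  y=9 (Zeta, w=40) cum 380
  y=11 (Beta, w=7) cum 387
⇒ y* = 2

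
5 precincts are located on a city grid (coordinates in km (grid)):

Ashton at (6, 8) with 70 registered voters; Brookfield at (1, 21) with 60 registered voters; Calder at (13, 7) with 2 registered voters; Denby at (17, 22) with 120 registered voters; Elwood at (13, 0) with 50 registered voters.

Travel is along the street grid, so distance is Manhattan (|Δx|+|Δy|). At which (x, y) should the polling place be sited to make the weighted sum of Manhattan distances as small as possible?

Manhattan distance separates: Σwᵢ(|x−xᵢ|+|y−yᵢ|) = Σwᵢ|x−xᵢ| + Σwᵢ|y−yᵢ|, so x and y are optimised independently as 1-D weighted medians.
Total weight W = 302; half = 151.
x-coordinate, sorted with cumulative weight:
  x=1 (Brookfield, w=60) cum 60
  x=6 (Ashton, w=70) cum 130
  x=13 (Calder, w=2) cum 132
  x=13 (Elwood, w=50) cum 182  ← median
  x=17 (Denby, w=120) cum 302
⇒ x* = 13
y-coordinate, sorted with cumulative weight:
  y=0 (Elwood, w=50) cum 50
  y=7 (Calder, w=2) cum 52
  y=8 (Ashton, w=70) cum 122
  y=21 (Brookfield, w=60) cum 182  ← median
  y=22 (Denby, w=120) cum 302
⇒ y* = 21

(13, 21)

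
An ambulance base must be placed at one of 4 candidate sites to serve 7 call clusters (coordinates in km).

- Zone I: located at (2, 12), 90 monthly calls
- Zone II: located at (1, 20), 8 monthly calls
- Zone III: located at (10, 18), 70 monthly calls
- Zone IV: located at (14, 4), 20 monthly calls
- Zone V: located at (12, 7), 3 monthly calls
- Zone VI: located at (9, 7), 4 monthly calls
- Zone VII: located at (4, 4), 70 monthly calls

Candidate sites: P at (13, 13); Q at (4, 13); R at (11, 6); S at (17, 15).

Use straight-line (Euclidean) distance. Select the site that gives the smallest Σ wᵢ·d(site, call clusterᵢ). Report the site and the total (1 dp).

Q, total 1769.2 km

Total weighted distance at each candidate:
  P (13, 13): total = 2632.5
  Q (4, 13): total = 1769.2
  R (11, 6): total = 2549.0
  S (17, 15): total = 3537.6
Minimum is at Q with total 1769.2 km.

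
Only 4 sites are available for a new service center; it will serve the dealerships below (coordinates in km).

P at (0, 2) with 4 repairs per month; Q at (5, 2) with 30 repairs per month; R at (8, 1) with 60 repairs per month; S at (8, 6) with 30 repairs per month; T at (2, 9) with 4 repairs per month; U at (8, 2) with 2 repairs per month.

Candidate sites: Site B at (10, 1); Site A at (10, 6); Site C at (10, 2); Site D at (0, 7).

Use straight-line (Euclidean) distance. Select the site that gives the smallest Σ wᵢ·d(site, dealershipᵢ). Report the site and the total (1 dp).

Total weighted distance at each candidate:
  Site B (10, 1): total = 524.5
  Site A (10, 6): total = 661.4
  Site C (10, 2): total = 504.8
  Site D (0, 7): total = 1104.2
Minimum is at Site C with total 504.8 km.

Site C, total 504.8 km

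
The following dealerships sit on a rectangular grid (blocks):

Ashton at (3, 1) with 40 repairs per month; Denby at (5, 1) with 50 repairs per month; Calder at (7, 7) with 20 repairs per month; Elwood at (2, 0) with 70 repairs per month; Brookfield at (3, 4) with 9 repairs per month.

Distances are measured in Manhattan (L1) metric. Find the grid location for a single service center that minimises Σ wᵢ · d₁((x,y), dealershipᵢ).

(3, 1)

Manhattan distance separates: Σwᵢ(|x−xᵢ|+|y−yᵢ|) = Σwᵢ|x−xᵢ| + Σwᵢ|y−yᵢ|, so x and y are optimised independently as 1-D weighted medians.
Total weight W = 189; half = 94.5.
x-coordinate, sorted with cumulative weight:
  x=2 (Elwood, w=70) cum 70
  x=3 (Ashton, w=40) cum 110  ← median
  x=3 (Brookfield, w=9) cum 119
  x=5 (Denby, w=50) cum 169
  x=7 (Calder, w=20) cum 189
⇒ x* = 3
y-coordinate, sorted with cumulative weight:
  y=0 (Elwood, w=70) cum 70
  y=1 (Ashton, w=40) cum 110  ← median
  y=1 (Denby, w=50) cum 160
  y=4 (Brookfield, w=9) cum 169
  y=7 (Calder, w=20) cum 189
⇒ y* = 1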